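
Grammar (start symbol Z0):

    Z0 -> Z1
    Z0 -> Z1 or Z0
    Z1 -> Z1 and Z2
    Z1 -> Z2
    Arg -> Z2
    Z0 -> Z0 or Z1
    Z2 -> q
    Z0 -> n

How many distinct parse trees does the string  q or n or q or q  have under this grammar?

3

Parse trees for q or n or q or q:
  [Z0 [Z1 [Z2 q]] or [Z0 [Z0 [Z0 n] or [Z1 [Z2 q]]] or [Z1 [Z2 q]]]]
  [Z0 [Z0 [Z1 [Z2 q]] or [Z0 [Z0 n] or [Z1 [Z2 q]]]] or [Z1 [Z2 q]]]
  [Z0 [Z0 [Z0 [Z1 [Z2 q]] or [Z0 n]] or [Z1 [Z2 q]]] or [Z1 [Z2 q]]]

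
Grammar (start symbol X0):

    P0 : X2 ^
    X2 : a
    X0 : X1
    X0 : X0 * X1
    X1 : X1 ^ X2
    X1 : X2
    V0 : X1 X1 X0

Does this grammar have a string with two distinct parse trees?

Unambiguous

(P0, V0 are unreachable from X0, so their rules don't affect L(X0).) X0 → X0 * X1 | X1  ;  X1 → X1 ^ X2 | X2  — a left-associative chain with X2 at the bottom. Each string factors uniquely by precedence.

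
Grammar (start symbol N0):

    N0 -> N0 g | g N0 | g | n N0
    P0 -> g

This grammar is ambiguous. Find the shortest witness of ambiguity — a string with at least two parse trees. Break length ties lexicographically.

length 1: no string has ≥2 trees
length 2: g g has 2 parse trees

Two derivations of g g:
  N0 ⇒ N0 g ⇒ g g
  N0 ⇒ g N0 ⇒ g g

g g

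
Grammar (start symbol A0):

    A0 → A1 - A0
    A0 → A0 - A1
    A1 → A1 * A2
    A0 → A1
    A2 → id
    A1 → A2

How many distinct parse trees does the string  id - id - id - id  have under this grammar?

8

Parse trees for id - id - id - id:
  [A0 [A1 [A2 id]] - [A0 [A1 [A2 id]] - [A0 [A1 [A2 id]] - [A0 [A1 [A2 id]]]]]]
  [A0 [A1 [A2 id]] - [A0 [A1 [A2 id]] - [A0 [A0 [A1 [A2 id]]] - [A1 [A2 id]]]]]
  [A0 [A1 [A2 id]] - [A0 [A0 [A1 [A2 id]] - [A0 [A1 [A2 id]]]] - [A1 [A2 id]]]]
  [A0 [A1 [A2 id]] - [A0 [A0 [A0 [A1 [A2 id]]] - [A1 [A2 id]]] - [A1 [A2 id]]]]
  [A0 [A0 [A1 [A2 id]] - [A0 [A1 [A2 id]] - [A0 [A1 [A2 id]]]]] - [A1 [A2 id]]]
  [A0 [A0 [A1 [A2 id]] - [A0 [A0 [A1 [A2 id]]] - [A1 [A2 id]]]] - [A1 [A2 id]]]
  [A0 [A0 [A0 [A1 [A2 id]] - [A0 [A1 [A2 id]]]] - [A1 [A2 id]]] - [A1 [A2 id]]]
  [A0 [A0 [A0 [A0 [A1 [A2 id]]] - [A1 [A2 id]]] - [A1 [A2 id]]] - [A1 [A2 id]]]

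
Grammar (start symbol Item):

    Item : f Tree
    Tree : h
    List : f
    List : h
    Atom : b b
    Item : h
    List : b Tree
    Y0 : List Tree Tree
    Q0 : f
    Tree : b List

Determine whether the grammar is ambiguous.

Unambiguous

Only Item, Tree, List are reachable from Item; ignoring the rest: The reachable rules are right-linear with at most one rule per (nonterminal, next-terminal) pair. Each input token forces the next rule, so parsing is deterministic.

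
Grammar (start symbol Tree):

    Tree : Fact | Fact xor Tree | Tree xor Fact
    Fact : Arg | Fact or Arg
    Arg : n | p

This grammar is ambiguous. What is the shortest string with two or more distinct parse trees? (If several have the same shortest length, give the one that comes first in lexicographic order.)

length 1: no string has ≥2 trees
length 3: n xor n has 2 parse trees

Two derivations of n xor n:
  Tree ⇒ Fact xor Tree ⇒ Arg xor Tree ⇒ n xor Tree ⇒ n xor Fact ⇒ n xor Arg ⇒ n xor n
  Tree ⇒ Tree xor Fact ⇒ Fact xor Fact ⇒ Arg xor Fact ⇒ n xor Fact ⇒ n xor Arg ⇒ n xor n

n xor n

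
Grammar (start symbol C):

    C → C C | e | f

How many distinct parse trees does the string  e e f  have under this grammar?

2

Parse trees for e e f:
  [C [C e] [C [C e] [C f]]]
  [C [C [C e] [C e]] [C f]]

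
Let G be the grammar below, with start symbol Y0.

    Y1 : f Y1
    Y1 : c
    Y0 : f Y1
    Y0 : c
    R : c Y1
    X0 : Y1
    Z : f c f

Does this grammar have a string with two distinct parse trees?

Unambiguous

(X0, Z, R are unreachable from Y0, so their rules don't affect L(Y0).) The reachable rules are right-linear with at most one rule per (nonterminal, next-terminal) pair. Each input token forces the next rule, so parsing is deterministic.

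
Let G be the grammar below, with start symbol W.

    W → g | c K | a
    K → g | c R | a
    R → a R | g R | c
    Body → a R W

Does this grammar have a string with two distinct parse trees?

Unambiguous

Only W, K, R are reachable from W; ignoring the rest: Restricted to the reachable nonterminals, every rule has the form A → t or A → t B, and no two rules for the same A share a first terminal. The grammar encodes a DFA — one run per string.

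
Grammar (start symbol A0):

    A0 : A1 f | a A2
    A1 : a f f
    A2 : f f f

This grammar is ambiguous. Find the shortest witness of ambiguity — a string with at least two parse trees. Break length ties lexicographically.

length 4: a f f f has 2 parse trees

Two derivations of a f f f:
  A0 ⇒ A1 f ⇒ a f f f
  A0 ⇒ a A2 ⇒ a f f f

a f f f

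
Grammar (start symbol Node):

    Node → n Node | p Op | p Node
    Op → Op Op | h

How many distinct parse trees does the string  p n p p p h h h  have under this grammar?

2

Parse trees for p n p p p h h h:
  [Node p [Node n [Node p [Node p [Node p [Op [Op h] [Op [Op h] [Op h]]]]]]]]
  [Node p [Node n [Node p [Node p [Node p [Op [Op [Op h] [Op h]] [Op h]]]]]]]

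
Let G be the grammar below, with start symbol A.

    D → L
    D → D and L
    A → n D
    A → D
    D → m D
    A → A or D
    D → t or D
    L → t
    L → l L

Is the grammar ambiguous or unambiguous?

Witness: t or t

Derivation 1: A ⇒ D ⇒ t or D ⇒ t or L ⇒ t or t
Derivation 2: A ⇒ A or D ⇒ D or D ⇒ L or D ⇒ t or D ⇒ t or L ⇒ t or t

Two distinct leftmost derivations for the same string.

Ambiguous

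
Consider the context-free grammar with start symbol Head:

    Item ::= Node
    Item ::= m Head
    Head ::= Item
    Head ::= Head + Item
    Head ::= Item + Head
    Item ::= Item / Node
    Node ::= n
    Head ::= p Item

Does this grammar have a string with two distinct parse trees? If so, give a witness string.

Ambiguous

Witness: n + n

Derivation 1: Head ⇒ Head + Item ⇒ Item + Item ⇒ Node + Item ⇒ n + Item ⇒ n + Node ⇒ n + n
Derivation 2: Head ⇒ Item + Head ⇒ Node + Head ⇒ n + Head ⇒ n + Item ⇒ n + Node ⇒ n + n

Two distinct leftmost derivations for the same string.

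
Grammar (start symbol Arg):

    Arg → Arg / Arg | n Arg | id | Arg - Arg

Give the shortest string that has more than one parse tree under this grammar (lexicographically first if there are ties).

length 1: no string has ≥2 trees
length 2: no string has ≥2 trees
length 3: no string has ≥2 trees
length 4: n id - id has 2 parse trees

Two derivations of n id - id:
  Arg ⇒ n Arg ⇒ n Arg - Arg ⇒ n id - Arg ⇒ n id - id
  Arg ⇒ Arg - Arg ⇒ n Arg - Arg ⇒ n id - Arg ⇒ n id - id

n id - id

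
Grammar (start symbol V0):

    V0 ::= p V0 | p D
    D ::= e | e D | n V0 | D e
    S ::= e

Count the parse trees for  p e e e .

4

Parse trees for p e e e:
  [V0 p [D e [D e [D e]]]]
  [V0 p [D e [D [D e] e]]]
  [V0 p [D [D e [D e]] e]]
  [V0 p [D [D [D e] e] e]]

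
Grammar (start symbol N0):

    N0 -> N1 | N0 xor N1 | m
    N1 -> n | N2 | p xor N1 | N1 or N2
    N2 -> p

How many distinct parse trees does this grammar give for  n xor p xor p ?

2

Parse trees for n xor p xor p:
  [N0 [N0 [N1 n]] xor [N1 p xor [N1 [N2 p]]]]
  [N0 [N0 [N0 [N1 n]] xor [N1 [N2 p]]] xor [N1 [N2 p]]]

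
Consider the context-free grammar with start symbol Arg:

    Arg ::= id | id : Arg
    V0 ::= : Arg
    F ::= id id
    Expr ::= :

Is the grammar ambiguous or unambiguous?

Unambiguous

Only Arg is reachable from Arg; ignoring the rest: Right-recursive list with a separator: after each atom, whether the separator follows determines the rule. One parse per string.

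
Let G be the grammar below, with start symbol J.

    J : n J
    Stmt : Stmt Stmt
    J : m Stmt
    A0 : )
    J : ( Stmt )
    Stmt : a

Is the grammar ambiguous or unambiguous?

Ambiguous

Witness: m a a a

Derivation 1: J ⇒ m Stmt ⇒ m Stmt Stmt ⇒ m Stmt Stmt Stmt ⇒ m a Stmt Stmt ⇒ m a a Stmt ⇒ m a a a
Derivation 2: J ⇒ m Stmt ⇒ m Stmt Stmt ⇒ m a Stmt ⇒ m a Stmt Stmt ⇒ m a a Stmt ⇒ m a a a

Two distinct leftmost derivations for the same string.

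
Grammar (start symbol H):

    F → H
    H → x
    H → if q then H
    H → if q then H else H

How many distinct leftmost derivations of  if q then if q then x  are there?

Parse trees for if q then if q then x:
  [H if q then [H if q then [H x]]]

1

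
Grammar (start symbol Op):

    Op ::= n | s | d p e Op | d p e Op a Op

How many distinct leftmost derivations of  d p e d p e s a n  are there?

2

Parse trees for d p e d p e s a n:
  [Op d p e [Op d p e [Op s] a [Op n]]]
  [Op d p e [Op d p e [Op s]] a [Op n]]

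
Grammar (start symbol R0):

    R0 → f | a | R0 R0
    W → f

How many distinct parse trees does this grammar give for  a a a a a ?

Parse trees for a a a a a (showing first 6 of 14):
  [R0 [R0 a] [R0 [R0 a] [R0 [R0 a] [R0 [R0 a] [R0 a]]]]]
  [R0 [R0 a] [R0 [R0 a] [R0 [R0 [R0 a] [R0 a]] [R0 a]]]]
  [R0 [R0 a] [R0 [R0 [R0 a] [R0 a]] [R0 [R0 a] [R0 a]]]]
  [R0 [R0 a] [R0 [R0 [R0 a] [R0 [R0 a] [R0 a]]] [R0 a]]]
  [R0 [R0 a] [R0 [R0 [R0 [R0 a] [R0 a]] [R0 a]] [R0 a]]]
  [R0 [R0 [R0 a] [R0 a]] [R0 [R0 a] [R0 [R0 a] [R0 a]]]]

14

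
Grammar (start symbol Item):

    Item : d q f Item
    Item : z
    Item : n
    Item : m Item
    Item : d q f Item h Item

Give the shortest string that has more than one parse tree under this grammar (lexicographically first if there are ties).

length 1: no string has ≥2 trees
length 2: no string has ≥2 trees
length 3: no string has ≥2 trees
length 4: no string has ≥2 trees
length 5: no string has ≥2 trees
length 6: no string has ≥2 trees
length 7: no string has ≥2 trees
length 8: no string has ≥2 trees
length 9: d q f d q f n h n has 2 parse trees

Two derivations of d q f d q f n h n:
  Item ⇒ d q f Item ⇒ d q f d q f Item h Item ⇒ d q f d q f n h Item ⇒ d q f d q f n h n
  Item ⇒ d q f Item h Item ⇒ d q f d q f Item h Item ⇒ d q f d q f n h Item ⇒ d q f d q f n h n

d q f d q f n h n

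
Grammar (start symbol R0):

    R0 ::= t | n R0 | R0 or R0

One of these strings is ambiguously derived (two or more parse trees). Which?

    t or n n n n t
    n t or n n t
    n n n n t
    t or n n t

t or n n n n t: 1 tree
n t or n n t: 2 trees
n n n n t: 1 tree
t or n n t: 1 tree

n t or n n t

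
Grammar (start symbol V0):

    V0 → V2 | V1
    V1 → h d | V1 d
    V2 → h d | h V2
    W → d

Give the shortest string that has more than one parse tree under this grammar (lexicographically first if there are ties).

length 2: h d has 2 parse trees

Two derivations of h d:
  V0 ⇒ V2 ⇒ h d
  V0 ⇒ V1 ⇒ h d

h d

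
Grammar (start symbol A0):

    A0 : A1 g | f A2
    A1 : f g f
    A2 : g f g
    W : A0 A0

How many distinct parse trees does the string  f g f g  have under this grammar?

Parse trees for f g f g:
  [A0 [A1 f g f] g]
  [A0 f [A2 g f g]]

2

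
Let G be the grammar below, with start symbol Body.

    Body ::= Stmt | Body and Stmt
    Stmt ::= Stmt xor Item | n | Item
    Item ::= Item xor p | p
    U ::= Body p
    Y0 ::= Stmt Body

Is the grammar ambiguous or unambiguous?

Witness: p xor p

Derivation 1: Body ⇒ Stmt ⇒ Stmt xor Item ⇒ Item xor Item ⇒ p xor Item ⇒ p xor p
Derivation 2: Body ⇒ Stmt ⇒ Item ⇒ Item xor p ⇒ p xor p

Two distinct leftmost derivations for the same string.

Ambiguous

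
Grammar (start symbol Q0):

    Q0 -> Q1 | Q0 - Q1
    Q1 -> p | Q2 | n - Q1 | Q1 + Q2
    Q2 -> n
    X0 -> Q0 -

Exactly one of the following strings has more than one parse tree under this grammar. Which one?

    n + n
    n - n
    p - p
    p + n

n + n: 1 tree
n - n: 2 trees
p - p: 1 tree
p + n: 1 tree

n - n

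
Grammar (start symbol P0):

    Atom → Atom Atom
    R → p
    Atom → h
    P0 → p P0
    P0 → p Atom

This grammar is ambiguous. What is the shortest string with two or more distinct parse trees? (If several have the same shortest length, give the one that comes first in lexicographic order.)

p h h h

length 2: no string has ≥2 trees
length 3: no string has ≥2 trees
length 4: p h h h has 2 parse trees

Two derivations of p h h h:
  P0 ⇒ p Atom ⇒ p Atom Atom ⇒ p Atom Atom Atom ⇒ p h Atom Atom ⇒ p h h Atom ⇒ p h h h
  P0 ⇒ p Atom ⇒ p Atom Atom ⇒ p h Atom ⇒ p h Atom Atom ⇒ p h h Atom ⇒ p h h h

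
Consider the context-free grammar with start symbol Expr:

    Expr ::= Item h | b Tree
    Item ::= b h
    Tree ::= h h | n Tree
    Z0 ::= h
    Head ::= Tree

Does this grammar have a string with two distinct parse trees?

Ambiguous

Witness: b h h

Derivation 1: Expr ⇒ Item h ⇒ b h h
Derivation 2: Expr ⇒ b Tree ⇒ b h h

Two distinct leftmost derivations for the same string.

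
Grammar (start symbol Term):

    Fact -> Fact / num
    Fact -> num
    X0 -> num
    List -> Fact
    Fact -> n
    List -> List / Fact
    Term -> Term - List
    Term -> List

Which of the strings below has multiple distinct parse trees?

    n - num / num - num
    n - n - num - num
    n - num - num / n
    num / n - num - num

n - num / num - num

n - num / num - num: 2 trees
n - n - num - num: 1 tree
n - num - num / n: 1 tree
num / n - num - num: 1 tree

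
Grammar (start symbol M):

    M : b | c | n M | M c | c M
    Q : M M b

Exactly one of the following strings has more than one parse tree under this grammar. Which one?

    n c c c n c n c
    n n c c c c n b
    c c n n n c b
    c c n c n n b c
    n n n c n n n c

c c n c n n b c

n c c c n c n c: 1 tree
n n c c c c n b: 1 tree
c c n n n c b: 1 tree
c c n c n n b c: 7 trees
n n n c n n n c: 1 tree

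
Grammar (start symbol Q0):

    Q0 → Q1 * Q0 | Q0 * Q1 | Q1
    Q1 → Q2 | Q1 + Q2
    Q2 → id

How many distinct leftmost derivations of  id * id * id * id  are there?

8

Parse trees for id * id * id * id:
  [Q0 [Q1 [Q2 id]] * [Q0 [Q1 [Q2 id]] * [Q0 [Q1 [Q2 id]] * [Q0 [Q1 [Q2 id]]]]]]
  [Q0 [Q1 [Q2 id]] * [Q0 [Q1 [Q2 id]] * [Q0 [Q0 [Q1 [Q2 id]]] * [Q1 [Q2 id]]]]]
  [Q0 [Q1 [Q2 id]] * [Q0 [Q0 [Q1 [Q2 id]] * [Q0 [Q1 [Q2 id]]]] * [Q1 [Q2 id]]]]
  [Q0 [Q1 [Q2 id]] * [Q0 [Q0 [Q0 [Q1 [Q2 id]]] * [Q1 [Q2 id]]] * [Q1 [Q2 id]]]]
  [Q0 [Q0 [Q1 [Q2 id]] * [Q0 [Q1 [Q2 id]] * [Q0 [Q1 [Q2 id]]]]] * [Q1 [Q2 id]]]
  [Q0 [Q0 [Q1 [Q2 id]] * [Q0 [Q0 [Q1 [Q2 id]]] * [Q1 [Q2 id]]]] * [Q1 [Q2 id]]]
  [Q0 [Q0 [Q0 [Q1 [Q2 id]] * [Q0 [Q1 [Q2 id]]]] * [Q1 [Q2 id]]] * [Q1 [Q2 id]]]
  [Q0 [Q0 [Q0 [Q0 [Q1 [Q2 id]]] * [Q1 [Q2 id]]] * [Q1 [Q2 id]]] * [Q1 [Q2 id]]]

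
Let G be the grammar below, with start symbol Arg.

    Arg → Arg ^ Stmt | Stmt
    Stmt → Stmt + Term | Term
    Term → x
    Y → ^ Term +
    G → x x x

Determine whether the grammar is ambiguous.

Unambiguous

Only Arg, Stmt, Term are reachable from Arg; ignoring the rest: Arg → Arg ^ Stmt | Stmt  ;  Stmt → Stmt + Term | Term  — a left-associative chain with Term at the bottom. Each string factors uniquely by precedence.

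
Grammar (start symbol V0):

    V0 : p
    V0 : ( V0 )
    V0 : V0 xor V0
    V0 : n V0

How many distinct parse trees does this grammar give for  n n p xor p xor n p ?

9

Parse trees for n n p xor p xor n p (showing first 6 of 9):
  [V0 [V0 n [V0 n [V0 p]]] xor [V0 [V0 p] xor [V0 n [V0 p]]]]
  [V0 [V0 [V0 n [V0 n [V0 p]]] xor [V0 p]] xor [V0 n [V0 p]]]
  [V0 [V0 n [V0 [V0 n [V0 p]] xor [V0 p]]] xor [V0 n [V0 p]]]
  [V0 [V0 n [V0 n [V0 [V0 p] xor [V0 p]]]] xor [V0 n [V0 p]]]
  [V0 n [V0 [V0 n [V0 p]] xor [V0 [V0 p] xor [V0 n [V0 p]]]]]
  [V0 n [V0 [V0 [V0 n [V0 p]] xor [V0 p]] xor [V0 n [V0 p]]]]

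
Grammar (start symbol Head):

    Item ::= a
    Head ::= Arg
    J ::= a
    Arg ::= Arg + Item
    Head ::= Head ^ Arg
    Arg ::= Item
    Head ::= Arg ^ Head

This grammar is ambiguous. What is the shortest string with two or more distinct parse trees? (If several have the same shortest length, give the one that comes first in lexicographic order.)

length 1: no string has ≥2 trees
length 3: a ^ a has 2 parse trees

Two derivations of a ^ a:
  Head ⇒ Head ^ Arg ⇒ Arg ^ Arg ⇒ Item ^ Arg ⇒ a ^ Arg ⇒ a ^ Item ⇒ a ^ a
  Head ⇒ Arg ^ Head ⇒ Item ^ Head ⇒ a ^ Head ⇒ a ^ Arg ⇒ a ^ Item ⇒ a ^ a

a ^ a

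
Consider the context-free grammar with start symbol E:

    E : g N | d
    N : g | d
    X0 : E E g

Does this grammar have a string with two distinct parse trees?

Only E, N are reachable from E; ignoring the rest: Restricted to the reachable nonterminals, every rule has the form A → t or A → t B, and no two rules for the same A share a first terminal. The grammar encodes a DFA — one run per string.

Unambiguous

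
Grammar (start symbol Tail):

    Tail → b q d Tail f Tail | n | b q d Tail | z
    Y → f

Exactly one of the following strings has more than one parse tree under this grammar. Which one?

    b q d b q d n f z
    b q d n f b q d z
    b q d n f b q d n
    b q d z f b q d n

b q d b q d n f z: 2 trees
b q d n f b q d z: 1 tree
b q d n f b q d n: 1 tree
b q d z f b q d n: 1 tree

b q d b q d n f z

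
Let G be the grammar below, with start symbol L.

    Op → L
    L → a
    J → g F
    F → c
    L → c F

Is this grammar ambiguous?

Unambiguous

(J, Op are unreachable from L, so their rules don't affect L(L).) Restricted to the reachable nonterminals, every rule has the form A → t or A → t B, and no two rules for the same A share a first terminal. The grammar encodes a DFA — one run per string.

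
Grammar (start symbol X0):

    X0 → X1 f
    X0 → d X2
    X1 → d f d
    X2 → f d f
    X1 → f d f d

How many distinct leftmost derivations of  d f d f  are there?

Parse trees for d f d f:
  [X0 [X1 d f d] f]
  [X0 d [X2 f d f]]

2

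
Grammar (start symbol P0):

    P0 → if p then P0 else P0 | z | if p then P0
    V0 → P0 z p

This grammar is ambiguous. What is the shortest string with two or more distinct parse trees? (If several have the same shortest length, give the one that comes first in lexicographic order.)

length 1: no string has ≥2 trees
length 4: no string has ≥2 trees
length 6: no string has ≥2 trees
length 7: no string has ≥2 trees
length 9: if p then if p then z else z has 2 parse trees

Two derivations of if p then if p then z else z:
  P0 ⇒ if p then P0 else P0 ⇒ if p then if p then P0 else P0 ⇒ if p then if p then z else P0 ⇒ if p then if p then z else z
  P0 ⇒ if p then P0 ⇒ if p then if p then P0 else P0 ⇒ if p then if p then z else P0 ⇒ if p then if p then z else z

if p then if p then z else z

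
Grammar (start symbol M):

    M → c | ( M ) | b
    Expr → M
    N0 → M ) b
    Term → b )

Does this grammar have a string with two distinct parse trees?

Only M is reachable from M; ignoring the rest: L(M) is { openⁿ atom closeⁿ : n ≥ 0 }. The bracket depth fixes n, and the derivation is forced at every step.

Unambiguous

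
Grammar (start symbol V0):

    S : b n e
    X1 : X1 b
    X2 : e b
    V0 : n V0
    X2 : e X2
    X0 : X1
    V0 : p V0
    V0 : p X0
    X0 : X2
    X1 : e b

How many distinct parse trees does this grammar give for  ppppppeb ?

Parse trees for ppppppeb:
  [V0 p [V0 p [V0 p [V0 p [V0 p [V0 p [X0 [X1 e b]]]]]]]]
  [V0 p [V0 p [V0 p [V0 p [V0 p [V0 p [X0 [X2 e b]]]]]]]]

2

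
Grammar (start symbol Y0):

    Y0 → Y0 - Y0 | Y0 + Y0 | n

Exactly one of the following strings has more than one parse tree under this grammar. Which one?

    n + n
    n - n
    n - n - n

n + n: 1 tree
n - n: 1 tree
n - n - n: 2 trees

n - n - n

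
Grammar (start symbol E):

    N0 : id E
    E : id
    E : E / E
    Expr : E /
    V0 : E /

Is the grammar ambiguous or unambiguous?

Witness: id / id / id

Derivation 1: E ⇒ E / E ⇒ id / E ⇒ id / E / E ⇒ id / id / E ⇒ id / id / id
Derivation 2: E ⇒ E / E ⇒ E / E / E ⇒ id / E / E ⇒ id / id / E ⇒ id / id / id

Two distinct leftmost derivations for the same string.

Ambiguous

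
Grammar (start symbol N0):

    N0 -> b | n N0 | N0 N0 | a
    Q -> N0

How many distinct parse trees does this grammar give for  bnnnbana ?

Parse trees for bnnnbana (showing first 6 of 20):
  [N0 [N0 b] [N0 n [N0 n [N0 n [N0 [N0 b] [N0 [N0 a] [N0 n [N0 a]]]]]]]]
  [N0 [N0 b] [N0 n [N0 n [N0 n [N0 [N0 [N0 b] [N0 a]] [N0 n [N0 a]]]]]]]
  [N0 [N0 b] [N0 n [N0 n [N0 [N0 n [N0 b]] [N0 [N0 a] [N0 n [N0 a]]]]]]]
  [N0 [N0 b] [N0 n [N0 n [N0 [N0 n [N0 [N0 b] [N0 a]]] [N0 n [N0 a]]]]]]
  [N0 [N0 b] [N0 n [N0 n [N0 [N0 [N0 n [N0 b]] [N0 a]] [N0 n [N0 a]]]]]]
  [N0 [N0 b] [N0 n [N0 [N0 n [N0 n [N0 b]]] [N0 [N0 a] [N0 n [N0 a]]]]]]

20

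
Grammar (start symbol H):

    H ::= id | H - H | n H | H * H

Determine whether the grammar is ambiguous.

Witness: n id * id

Derivation 1: H ⇒ n H ⇒ n H * H ⇒ n id * H ⇒ n id * id
Derivation 2: H ⇒ H * H ⇒ n H * H ⇒ n id * H ⇒ n id * id

Two distinct leftmost derivations for the same string.

Ambiguous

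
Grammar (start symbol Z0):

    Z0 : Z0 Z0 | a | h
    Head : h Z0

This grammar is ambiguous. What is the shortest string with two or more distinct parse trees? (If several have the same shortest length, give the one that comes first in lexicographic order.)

a a a

length 1: no string has ≥2 trees
length 2: no string has ≥2 trees
length 3: a a a has 2 parse trees

Two derivations of a a a:
  Z0 ⇒ Z0 Z0 ⇒ Z0 Z0 Z0 ⇒ a Z0 Z0 ⇒ a a Z0 ⇒ a a a
  Z0 ⇒ Z0 Z0 ⇒ a Z0 ⇒ a Z0 Z0 ⇒ a a Z0 ⇒ a a a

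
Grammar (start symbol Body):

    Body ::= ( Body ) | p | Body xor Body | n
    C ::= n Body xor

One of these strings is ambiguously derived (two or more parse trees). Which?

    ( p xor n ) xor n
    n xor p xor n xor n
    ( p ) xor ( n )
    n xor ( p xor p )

n xor p xor n xor n

( p xor n ) xor n: 1 tree
n xor p xor n xor n: 5 trees
( p ) xor ( n ): 1 tree
n xor ( p xor p ): 1 tree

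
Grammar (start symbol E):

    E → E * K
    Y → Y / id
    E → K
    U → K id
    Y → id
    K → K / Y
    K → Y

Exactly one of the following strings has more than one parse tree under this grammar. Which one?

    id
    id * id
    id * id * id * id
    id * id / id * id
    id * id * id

id: 1 tree
id * id: 1 tree
id * id * id * id: 1 tree
id * id / id * id: 2 trees
id * id * id: 1 tree

id * id / id * id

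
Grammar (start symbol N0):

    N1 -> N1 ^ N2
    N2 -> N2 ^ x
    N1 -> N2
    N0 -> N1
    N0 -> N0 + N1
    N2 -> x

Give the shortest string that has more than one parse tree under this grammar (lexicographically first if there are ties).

length 1: no string has ≥2 trees
length 3: x ^ x has 2 parse trees

Two derivations of x ^ x:
  N0 ⇒ N1 ⇒ N1 ^ N2 ⇒ N2 ^ N2 ⇒ x ^ N2 ⇒ x ^ x
  N0 ⇒ N1 ⇒ N2 ⇒ N2 ^ x ⇒ x ^ x

x ^ x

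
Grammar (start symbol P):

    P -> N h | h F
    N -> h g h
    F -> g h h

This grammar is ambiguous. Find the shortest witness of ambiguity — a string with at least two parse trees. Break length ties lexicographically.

length 4: h g h h has 2 parse trees

Two derivations of h g h h:
  P ⇒ N h ⇒ h g h h
  P ⇒ h F ⇒ h g h h

h g h h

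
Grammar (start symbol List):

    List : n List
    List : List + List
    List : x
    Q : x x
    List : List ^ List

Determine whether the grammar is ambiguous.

Ambiguous

Witness: n x + x

Derivation 1: List ⇒ n List ⇒ n List + List ⇒ n x + List ⇒ n x + x
Derivation 2: List ⇒ List + List ⇒ n List + List ⇒ n x + List ⇒ n x + x

Two distinct leftmost derivations for the same string.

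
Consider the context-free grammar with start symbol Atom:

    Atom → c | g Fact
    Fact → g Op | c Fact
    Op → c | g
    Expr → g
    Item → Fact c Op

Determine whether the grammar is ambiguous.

Only Atom, Fact, Op are reachable from Atom; ignoring the rest: The reachable rules are right-linear with at most one rule per (nonterminal, next-terminal) pair. Each input token forces the next rule, so parsing is deterministic.

Unambiguous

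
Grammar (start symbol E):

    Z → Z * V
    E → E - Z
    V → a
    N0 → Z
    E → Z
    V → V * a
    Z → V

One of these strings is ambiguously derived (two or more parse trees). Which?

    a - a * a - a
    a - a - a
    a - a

a - a * a - a

a - a * a - a: 2 trees
a - a - a: 1 tree
a - a: 1 tree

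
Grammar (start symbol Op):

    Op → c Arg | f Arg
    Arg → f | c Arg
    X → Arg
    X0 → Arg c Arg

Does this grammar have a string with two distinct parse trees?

Unambiguous

(X, X0 are unreachable from Op, so their rules don't affect L(Op).) Each reachable nonterminal has at most one production per leading terminal, and all productions are right-linear; the derivation is determined token-by-token.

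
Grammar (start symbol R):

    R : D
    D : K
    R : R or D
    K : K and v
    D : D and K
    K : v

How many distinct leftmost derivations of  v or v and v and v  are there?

Parse trees for v or v and v and v:
  [R [R [D [K v]]] or [D [K [K [K v] and v] and v]]]
  [R [R [D [K v]]] or [D [D [K v]] and [K [K v] and v]]]
  [R [R [D [K v]]] or [D [D [K [K v] and v]] and [K v]]]
  [R [R [D [K v]]] or [D [D [D [K v]] and [K v]] and [K v]]]

4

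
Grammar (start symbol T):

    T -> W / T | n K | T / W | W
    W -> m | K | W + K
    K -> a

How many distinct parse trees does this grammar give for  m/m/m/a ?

Parse trees for m/m/m/a:
  [T [W m] / [T [W m] / [T [W m] / [T [W [K a]]]]]]
  [T [W m] / [T [W m] / [T [T [W m]] / [W [K a]]]]]
  [T [W m] / [T [T [W m] / [T [W m]]] / [W [K a]]]]
  [T [W m] / [T [T [T [W m]] / [W m]] / [W [K a]]]]
  [T [T [W m] / [T [W m] / [T [W m]]]] / [W [K a]]]
  [T [T [W m] / [T [T [W m]] / [W m]]] / [W [K a]]]
  [T [T [T [W m] / [T [W m]]] / [W m]] / [W [K a]]]
  [T [T [T [T [W m]] / [W m]] / [W m]] / [W [K a]]]

8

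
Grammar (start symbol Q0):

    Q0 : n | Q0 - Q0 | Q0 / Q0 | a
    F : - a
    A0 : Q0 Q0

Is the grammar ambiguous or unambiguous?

Witness: a - a - a

Derivation 1: Q0 ⇒ Q0 - Q0 ⇒ Q0 - Q0 - Q0 ⇒ a - Q0 - Q0 ⇒ a - a - Q0 ⇒ a - a - a
Derivation 2: Q0 ⇒ Q0 - Q0 ⇒ a - Q0 ⇒ a - Q0 - Q0 ⇒ a - a - Q0 ⇒ a - a - a

Two distinct leftmost derivations for the same string.

Ambiguous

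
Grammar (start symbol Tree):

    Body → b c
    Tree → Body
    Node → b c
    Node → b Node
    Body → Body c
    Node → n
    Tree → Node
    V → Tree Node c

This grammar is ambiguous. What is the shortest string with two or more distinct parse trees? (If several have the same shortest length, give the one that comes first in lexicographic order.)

b c

length 1: no string has ≥2 trees
length 2: b c has 2 parse trees

Two derivations of b c:
  Tree ⇒ Body ⇒ b c
  Tree ⇒ Node ⇒ b c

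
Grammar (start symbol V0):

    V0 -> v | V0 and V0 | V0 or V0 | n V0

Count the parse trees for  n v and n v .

2

Parse trees for n v and n v:
  [V0 [V0 n [V0 v]] and [V0 n [V0 v]]]
  [V0 n [V0 [V0 v] and [V0 n [V0 v]]]]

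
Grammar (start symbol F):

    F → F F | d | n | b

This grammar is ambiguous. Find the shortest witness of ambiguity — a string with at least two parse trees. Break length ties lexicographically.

length 1: no string has ≥2 trees
length 2: no string has ≥2 trees
length 3: b b b has 2 parse trees

Two derivations of b b b:
  F ⇒ F F ⇒ F F F ⇒ b F F ⇒ b b F ⇒ b b b
  F ⇒ F F ⇒ b F ⇒ b F F ⇒ b b F ⇒ b b b

b b b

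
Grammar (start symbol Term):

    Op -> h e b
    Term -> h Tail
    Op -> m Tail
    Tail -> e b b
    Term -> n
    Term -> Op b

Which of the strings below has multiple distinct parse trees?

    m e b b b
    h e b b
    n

m e b b b: 1 tree
h e b b: 2 trees
n: 1 tree

h e b b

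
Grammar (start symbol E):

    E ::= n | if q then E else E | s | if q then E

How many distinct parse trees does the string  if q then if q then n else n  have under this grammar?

2

Parse trees for if q then if q then n else n:
  [E if q then [E if q then [E n]] else [E n]]
  [E if q then [E if q then [E n] else [E n]]]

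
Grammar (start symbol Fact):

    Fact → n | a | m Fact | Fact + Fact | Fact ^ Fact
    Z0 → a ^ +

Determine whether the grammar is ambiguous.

Witness: m a + a

Derivation 1: Fact ⇒ m Fact ⇒ m Fact + Fact ⇒ m a + Fact ⇒ m a + a
Derivation 2: Fact ⇒ Fact + Fact ⇒ m Fact + Fact ⇒ m a + Fact ⇒ m a + a

Two distinct leftmost derivations for the same string.

Ambiguous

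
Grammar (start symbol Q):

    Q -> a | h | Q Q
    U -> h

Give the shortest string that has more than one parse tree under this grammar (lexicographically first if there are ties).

length 1: no string has ≥2 trees
length 2: no string has ≥2 trees
length 3: a a a has 2 parse trees

Two derivations of a a a:
  Q ⇒ Q Q ⇒ a Q ⇒ a Q Q ⇒ a a Q ⇒ a a a
  Q ⇒ Q Q ⇒ Q Q Q ⇒ a Q Q ⇒ a a Q ⇒ a a a

a a a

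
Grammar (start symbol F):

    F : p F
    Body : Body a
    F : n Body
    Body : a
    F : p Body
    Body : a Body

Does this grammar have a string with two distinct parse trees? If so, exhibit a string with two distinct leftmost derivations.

Ambiguous

Witness: n a a

Derivation 1: F ⇒ n Body ⇒ n Body a ⇒ n a a
Derivation 2: F ⇒ n Body ⇒ n a Body ⇒ n a a

Two distinct leftmost derivations for the same string.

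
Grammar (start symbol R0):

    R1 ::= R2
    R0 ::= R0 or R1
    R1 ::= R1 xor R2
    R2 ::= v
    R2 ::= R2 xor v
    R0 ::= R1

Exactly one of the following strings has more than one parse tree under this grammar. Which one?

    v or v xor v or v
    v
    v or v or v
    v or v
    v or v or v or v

v or v xor v or v

v or v xor v or v: 2 trees
v: 1 tree
v or v or v: 1 tree
v or v: 1 tree
v or v or v or v: 1 tree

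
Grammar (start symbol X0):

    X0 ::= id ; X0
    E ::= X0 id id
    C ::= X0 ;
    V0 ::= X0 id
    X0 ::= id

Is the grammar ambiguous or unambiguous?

Only X0 is reachable from X0; ignoring the rest: Right-recursive list with a separator: after each atom, whether the separator follows determines the rule. One parse per string.

Unambiguous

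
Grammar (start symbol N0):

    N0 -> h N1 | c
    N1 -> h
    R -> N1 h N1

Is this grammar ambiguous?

(R is unreachable from N0, so its rules don't affect L(N0).) Restricted to the reachable nonterminals, every rule has the form A → t or A → t B, and no two rules for the same A share a first terminal. The grammar encodes a DFA — one run per string.

Unambiguous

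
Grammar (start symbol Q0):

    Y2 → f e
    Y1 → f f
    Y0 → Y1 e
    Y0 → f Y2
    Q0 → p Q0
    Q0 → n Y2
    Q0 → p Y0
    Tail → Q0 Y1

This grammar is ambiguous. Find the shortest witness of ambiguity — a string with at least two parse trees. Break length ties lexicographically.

p f f e

length 3: no string has ≥2 trees
length 4: p f f e has 2 parse trees

Two derivations of p f f e:
  Q0 ⇒ p Y0 ⇒ p Y1 e ⇒ p f f e
  Q0 ⇒ p Y0 ⇒ p f Y2 ⇒ p f f e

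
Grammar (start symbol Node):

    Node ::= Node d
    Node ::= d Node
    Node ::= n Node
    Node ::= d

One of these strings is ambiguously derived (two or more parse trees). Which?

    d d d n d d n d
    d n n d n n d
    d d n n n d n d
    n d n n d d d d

d d d n d d n d: 1 tree
d n n d n n d: 1 tree
d d n n n d n d: 1 tree
n d n n d d d d: 64 trees

n d n n d d d d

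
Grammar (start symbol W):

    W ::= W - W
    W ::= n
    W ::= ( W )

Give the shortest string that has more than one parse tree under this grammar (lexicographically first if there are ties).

n - n - n

length 1: no string has ≥2 trees
length 3: no string has ≥2 trees
length 5: n - n - n has 2 parse trees

Two derivations of n - n - n:
  W ⇒ W - W ⇒ W - W - W ⇒ n - W - W ⇒ n - n - W ⇒ n - n - n
  W ⇒ W - W ⇒ n - W ⇒ n - W - W ⇒ n - n - W ⇒ n - n - n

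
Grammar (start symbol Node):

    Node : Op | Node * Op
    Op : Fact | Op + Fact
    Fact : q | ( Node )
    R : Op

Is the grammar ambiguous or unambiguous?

Only Node, Op, Fact are reachable from Node; ignoring the rest: This is a standard precedence ladder (Node over Op over Fact), with each level left-recursive on its own operator ('*' at Node, '+' at Op). That structure is LR(1), hence unambiguous.

Unambiguous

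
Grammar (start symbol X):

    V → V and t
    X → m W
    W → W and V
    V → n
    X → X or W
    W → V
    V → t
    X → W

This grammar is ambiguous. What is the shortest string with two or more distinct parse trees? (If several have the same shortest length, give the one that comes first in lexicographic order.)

n and t

length 1: no string has ≥2 trees
length 2: no string has ≥2 trees
length 3: n and t has 2 parse trees

Two derivations of n and t:
  X ⇒ W ⇒ W and V ⇒ V and V ⇒ n and V ⇒ n and t
  X ⇒ W ⇒ V ⇒ V and t ⇒ n and t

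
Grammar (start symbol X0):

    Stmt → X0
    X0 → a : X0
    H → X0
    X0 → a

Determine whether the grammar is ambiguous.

Unambiguous

(H, Stmt are unreachable from X0, so their rules don't affect L(X0).) Right-recursive list with a separator: after each atom, whether the separator follows determines the rule. One parse per string.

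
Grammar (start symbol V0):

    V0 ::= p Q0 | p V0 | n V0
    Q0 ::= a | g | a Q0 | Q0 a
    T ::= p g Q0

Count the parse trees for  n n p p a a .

2

Parse trees for n n p p a a:
  [V0 n [V0 n [V0 p [V0 p [Q0 a [Q0 a]]]]]]
  [V0 n [V0 n [V0 p [V0 p [Q0 [Q0 a] a]]]]]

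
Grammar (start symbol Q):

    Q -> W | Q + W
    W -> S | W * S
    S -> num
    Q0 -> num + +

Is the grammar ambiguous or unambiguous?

(Q0 is unreachable from Q, so its rules don't affect L(Q).) The grammar is stratified — Q handles '+' (left-recursive), W handles '*', S atoms. Each operator has a fixed associativity and precedence level, so every string has one parse.

Unambiguous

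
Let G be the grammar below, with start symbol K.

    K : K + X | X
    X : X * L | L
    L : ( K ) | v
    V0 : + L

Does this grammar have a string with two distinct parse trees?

Unambiguous

(V0 is unreachable from K, so its rules don't affect L(K).) The grammar is stratified — K handles '+' (left-recursive), X handles '*', L atoms. Each operator has a fixed associativity and precedence level, so every string has one parse.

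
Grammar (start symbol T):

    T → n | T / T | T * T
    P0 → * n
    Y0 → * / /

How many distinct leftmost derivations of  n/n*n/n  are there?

Parse trees for n/n*n/n:
  [T [T n] / [T [T [T n] * [T n]] / [T n]]]
  [T [T n] / [T [T n] * [T [T n] / [T n]]]]
  [T [T [T n] / [T [T n] * [T n]]] / [T n]]
  [T [T [T [T n] / [T n]] * [T n]] / [T n]]
  [T [T [T n] / [T n]] * [T [T n] / [T n]]]

5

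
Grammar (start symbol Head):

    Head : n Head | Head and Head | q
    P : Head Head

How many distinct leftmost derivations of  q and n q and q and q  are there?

9

Parse trees for q and n q and q and q (showing first 6 of 9):
  [Head [Head q] and [Head n [Head [Head q] and [Head [Head q] and [Head q]]]]]
  [Head [Head q] and [Head n [Head [Head [Head q] and [Head q]] and [Head q]]]]
  [Head [Head q] and [Head [Head n [Head q]] and [Head [Head q] and [Head q]]]]
  [Head [Head q] and [Head [Head n [Head [Head q] and [Head q]]] and [Head q]]]
  [Head [Head q] and [Head [Head [Head n [Head q]] and [Head q]] and [Head q]]]
  [Head [Head [Head q] and [Head n [Head q]]] and [Head [Head q] and [Head q]]]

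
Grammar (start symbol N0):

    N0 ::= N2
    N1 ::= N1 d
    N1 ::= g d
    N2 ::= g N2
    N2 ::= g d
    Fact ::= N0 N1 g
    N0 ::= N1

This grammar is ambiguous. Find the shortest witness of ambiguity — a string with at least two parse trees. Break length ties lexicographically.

g d

length 2: g d has 2 parse trees

Two derivations of g d:
  N0 ⇒ N2 ⇒ g d
  N0 ⇒ N1 ⇒ g d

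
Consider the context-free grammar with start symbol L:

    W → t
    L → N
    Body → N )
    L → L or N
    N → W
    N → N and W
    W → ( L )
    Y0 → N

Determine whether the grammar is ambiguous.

(Y0, Body are unreachable from L, so their rules don't affect L(L).) L → L or N | N  ;  N → N and W | W  — a left-associative chain with W at the bottom. Each string factors uniquely by precedence.

Unambiguous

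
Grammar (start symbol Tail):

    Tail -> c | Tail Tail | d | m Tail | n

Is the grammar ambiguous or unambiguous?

Witness: c c c

Derivation 1: Tail ⇒ Tail Tail ⇒ c Tail ⇒ c Tail Tail ⇒ c c Tail ⇒ c c c
Derivation 2: Tail ⇒ Tail Tail ⇒ Tail Tail Tail ⇒ c Tail Tail ⇒ c c Tail ⇒ c c c

Two distinct leftmost derivations for the same string.

Ambiguous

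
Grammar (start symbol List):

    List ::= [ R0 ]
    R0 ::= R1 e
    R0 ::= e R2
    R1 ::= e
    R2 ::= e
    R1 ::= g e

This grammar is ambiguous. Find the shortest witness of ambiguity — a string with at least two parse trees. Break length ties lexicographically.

length 4: [ e e ] has 2 parse trees

Two derivations of [ e e ]:
  List ⇒ [ R0 ] ⇒ [ R1 e ] ⇒ [ e e ]
  List ⇒ [ R0 ] ⇒ [ e R2 ] ⇒ [ e e ]

[ e e ]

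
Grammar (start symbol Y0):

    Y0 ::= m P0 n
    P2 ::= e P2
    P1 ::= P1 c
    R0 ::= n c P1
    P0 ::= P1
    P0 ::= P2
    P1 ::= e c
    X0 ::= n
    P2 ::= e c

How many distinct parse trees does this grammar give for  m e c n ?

2

Parse trees for m e c n:
  [Y0 m [P0 [P1 e c]] n]
  [Y0 m [P0 [P2 e c]] n]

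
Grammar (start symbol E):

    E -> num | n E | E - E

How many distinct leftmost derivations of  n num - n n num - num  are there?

Parse trees for n num - n n num - num (showing first 6 of 9):
  [E n [E [E num] - [E n [E n [E [E num] - [E num]]]]]]
  [E n [E [E num] - [E n [E [E n [E num]] - [E num]]]]]
  [E n [E [E num] - [E [E n [E n [E num]]] - [E num]]]]
  [E n [E [E [E num] - [E n [E n [E num]]]] - [E num]]]
  [E [E n [E num]] - [E n [E n [E [E num] - [E num]]]]]
  [E [E n [E num]] - [E n [E [E n [E num]] - [E num]]]]

9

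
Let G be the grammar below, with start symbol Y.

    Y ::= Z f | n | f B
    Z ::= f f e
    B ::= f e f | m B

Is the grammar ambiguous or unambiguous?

Ambiguous

Witness: f f e f

Derivation 1: Y ⇒ Z f ⇒ f f e f
Derivation 2: Y ⇒ f B ⇒ f f e f

Two distinct leftmost derivations for the same string.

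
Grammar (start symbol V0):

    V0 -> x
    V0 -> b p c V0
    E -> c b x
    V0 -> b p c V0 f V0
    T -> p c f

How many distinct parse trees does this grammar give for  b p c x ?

Parse trees for b p c x:
  [V0 b p c [V0 x]]

1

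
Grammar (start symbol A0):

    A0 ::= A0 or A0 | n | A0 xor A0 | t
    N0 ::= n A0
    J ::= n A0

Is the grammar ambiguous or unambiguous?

Witness: n or n or n

Derivation 1: A0 ⇒ A0 or A0 ⇒ A0 or A0 or A0 ⇒ n or A0 or A0 ⇒ n or n or A0 ⇒ n or n or n
Derivation 2: A0 ⇒ A0 or A0 ⇒ n or A0 ⇒ n or A0 or A0 ⇒ n or n or A0 ⇒ n or n or n

Two distinct leftmost derivations for the same string.

Ambiguous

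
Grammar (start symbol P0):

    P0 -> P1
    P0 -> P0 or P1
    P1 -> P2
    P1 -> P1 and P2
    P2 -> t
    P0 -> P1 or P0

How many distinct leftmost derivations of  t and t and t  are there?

Parse trees for t and t and t:
  [P0 [P1 [P1 [P1 [P2 t]] and [P2 t]] and [P2 t]]]

1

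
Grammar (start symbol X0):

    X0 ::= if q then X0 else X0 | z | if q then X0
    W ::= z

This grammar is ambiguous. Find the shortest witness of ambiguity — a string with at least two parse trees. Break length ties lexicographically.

length 1: no string has ≥2 trees
length 4: no string has ≥2 trees
length 6: no string has ≥2 trees
length 7: no string has ≥2 trees
length 9: if q then if q then z else z has 2 parse trees

Two derivations of if q then if q then z else z:
  X0 ⇒ if q then X0 else X0 ⇒ if q then if q then X0 else X0 ⇒ if q then if q then z else X0 ⇒ if q then if q then z else z
  X0 ⇒ if q then X0 ⇒ if q then if q then X0 else X0 ⇒ if q then if q then z else X0 ⇒ if q then if q then z else z

if q then if q then z else z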